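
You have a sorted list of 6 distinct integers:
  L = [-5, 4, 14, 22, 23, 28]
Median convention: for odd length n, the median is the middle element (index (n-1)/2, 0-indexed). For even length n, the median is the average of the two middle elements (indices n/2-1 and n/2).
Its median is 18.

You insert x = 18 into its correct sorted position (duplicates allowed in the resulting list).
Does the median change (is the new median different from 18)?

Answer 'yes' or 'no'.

Old median = 18
Insert x = 18
New median = 18
Changed? no

Answer: no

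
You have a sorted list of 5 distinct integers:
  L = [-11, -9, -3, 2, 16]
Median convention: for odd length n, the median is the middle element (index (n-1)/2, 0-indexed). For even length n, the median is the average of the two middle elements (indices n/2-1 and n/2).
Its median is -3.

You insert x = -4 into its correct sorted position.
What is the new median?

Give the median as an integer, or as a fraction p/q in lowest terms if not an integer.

Old list (sorted, length 5): [-11, -9, -3, 2, 16]
Old median = -3
Insert x = -4
Old length odd (5). Middle was index 2 = -3.
New length even (6). New median = avg of two middle elements.
x = -4: 2 elements are < x, 3 elements are > x.
New sorted list: [-11, -9, -4, -3, 2, 16]
New median = -7/2

Answer: -7/2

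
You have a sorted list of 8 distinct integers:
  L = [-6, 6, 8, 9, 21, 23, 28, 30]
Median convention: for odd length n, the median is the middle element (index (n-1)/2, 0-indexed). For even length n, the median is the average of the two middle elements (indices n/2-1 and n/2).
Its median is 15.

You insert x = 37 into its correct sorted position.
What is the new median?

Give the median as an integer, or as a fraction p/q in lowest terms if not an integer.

Old list (sorted, length 8): [-6, 6, 8, 9, 21, 23, 28, 30]
Old median = 15
Insert x = 37
Old length even (8). Middle pair: indices 3,4 = 9,21.
New length odd (9). New median = single middle element.
x = 37: 8 elements are < x, 0 elements are > x.
New sorted list: [-6, 6, 8, 9, 21, 23, 28, 30, 37]
New median = 21

Answer: 21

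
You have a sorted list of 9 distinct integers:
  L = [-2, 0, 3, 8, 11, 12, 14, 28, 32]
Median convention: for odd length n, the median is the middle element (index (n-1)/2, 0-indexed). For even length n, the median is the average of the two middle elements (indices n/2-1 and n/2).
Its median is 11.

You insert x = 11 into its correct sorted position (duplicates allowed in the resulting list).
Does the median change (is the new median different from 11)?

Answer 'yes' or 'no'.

Answer: no

Derivation:
Old median = 11
Insert x = 11
New median = 11
Changed? no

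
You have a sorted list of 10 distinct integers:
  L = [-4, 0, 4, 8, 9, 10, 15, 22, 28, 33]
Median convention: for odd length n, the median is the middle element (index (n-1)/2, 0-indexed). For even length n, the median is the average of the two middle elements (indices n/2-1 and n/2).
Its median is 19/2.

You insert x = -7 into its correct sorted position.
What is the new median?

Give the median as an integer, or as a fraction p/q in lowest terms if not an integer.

Answer: 9

Derivation:
Old list (sorted, length 10): [-4, 0, 4, 8, 9, 10, 15, 22, 28, 33]
Old median = 19/2
Insert x = -7
Old length even (10). Middle pair: indices 4,5 = 9,10.
New length odd (11). New median = single middle element.
x = -7: 0 elements are < x, 10 elements are > x.
New sorted list: [-7, -4, 0, 4, 8, 9, 10, 15, 22, 28, 33]
New median = 9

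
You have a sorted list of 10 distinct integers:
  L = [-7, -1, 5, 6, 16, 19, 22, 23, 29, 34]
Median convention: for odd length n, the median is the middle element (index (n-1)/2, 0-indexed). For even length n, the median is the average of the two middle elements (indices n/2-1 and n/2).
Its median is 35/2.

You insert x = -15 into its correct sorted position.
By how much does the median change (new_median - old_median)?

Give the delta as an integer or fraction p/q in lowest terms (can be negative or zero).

Answer: -3/2

Derivation:
Old median = 35/2
After inserting x = -15: new sorted = [-15, -7, -1, 5, 6, 16, 19, 22, 23, 29, 34]
New median = 16
Delta = 16 - 35/2 = -3/2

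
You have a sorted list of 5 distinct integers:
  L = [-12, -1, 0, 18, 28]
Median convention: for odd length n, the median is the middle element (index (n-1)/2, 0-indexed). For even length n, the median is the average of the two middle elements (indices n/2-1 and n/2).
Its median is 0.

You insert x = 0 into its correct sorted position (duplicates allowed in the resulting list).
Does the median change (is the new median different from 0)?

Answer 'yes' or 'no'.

Answer: no

Derivation:
Old median = 0
Insert x = 0
New median = 0
Changed? no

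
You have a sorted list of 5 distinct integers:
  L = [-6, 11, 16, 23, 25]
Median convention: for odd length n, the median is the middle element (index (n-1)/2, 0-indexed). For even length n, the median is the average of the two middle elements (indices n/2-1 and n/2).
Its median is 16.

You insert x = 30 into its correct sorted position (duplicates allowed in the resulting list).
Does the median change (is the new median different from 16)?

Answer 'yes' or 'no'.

Answer: yes

Derivation:
Old median = 16
Insert x = 30
New median = 39/2
Changed? yes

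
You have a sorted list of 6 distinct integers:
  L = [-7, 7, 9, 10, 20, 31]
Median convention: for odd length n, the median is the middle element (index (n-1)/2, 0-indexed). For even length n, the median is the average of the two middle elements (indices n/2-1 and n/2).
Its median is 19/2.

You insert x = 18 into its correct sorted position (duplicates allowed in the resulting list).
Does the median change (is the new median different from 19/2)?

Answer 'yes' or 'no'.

Answer: yes

Derivation:
Old median = 19/2
Insert x = 18
New median = 10
Changed? yes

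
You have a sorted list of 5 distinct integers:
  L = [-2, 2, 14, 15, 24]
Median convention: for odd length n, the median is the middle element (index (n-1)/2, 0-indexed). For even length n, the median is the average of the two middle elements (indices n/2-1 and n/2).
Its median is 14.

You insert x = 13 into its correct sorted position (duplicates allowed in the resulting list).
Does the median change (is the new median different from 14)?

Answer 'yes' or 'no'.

Old median = 14
Insert x = 13
New median = 27/2
Changed? yes

Answer: yes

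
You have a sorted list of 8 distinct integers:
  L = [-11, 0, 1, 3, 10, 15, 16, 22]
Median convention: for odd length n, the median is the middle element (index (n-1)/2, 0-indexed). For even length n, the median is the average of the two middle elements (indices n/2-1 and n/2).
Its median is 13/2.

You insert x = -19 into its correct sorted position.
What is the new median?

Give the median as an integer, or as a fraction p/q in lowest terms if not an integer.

Old list (sorted, length 8): [-11, 0, 1, 3, 10, 15, 16, 22]
Old median = 13/2
Insert x = -19
Old length even (8). Middle pair: indices 3,4 = 3,10.
New length odd (9). New median = single middle element.
x = -19: 0 elements are < x, 8 elements are > x.
New sorted list: [-19, -11, 0, 1, 3, 10, 15, 16, 22]
New median = 3

Answer: 3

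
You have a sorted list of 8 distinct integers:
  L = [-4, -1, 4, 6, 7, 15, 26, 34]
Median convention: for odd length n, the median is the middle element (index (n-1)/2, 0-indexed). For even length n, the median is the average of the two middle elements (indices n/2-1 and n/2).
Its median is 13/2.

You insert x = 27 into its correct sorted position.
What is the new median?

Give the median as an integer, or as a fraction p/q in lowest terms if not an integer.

Answer: 7

Derivation:
Old list (sorted, length 8): [-4, -1, 4, 6, 7, 15, 26, 34]
Old median = 13/2
Insert x = 27
Old length even (8). Middle pair: indices 3,4 = 6,7.
New length odd (9). New median = single middle element.
x = 27: 7 elements are < x, 1 elements are > x.
New sorted list: [-4, -1, 4, 6, 7, 15, 26, 27, 34]
New median = 7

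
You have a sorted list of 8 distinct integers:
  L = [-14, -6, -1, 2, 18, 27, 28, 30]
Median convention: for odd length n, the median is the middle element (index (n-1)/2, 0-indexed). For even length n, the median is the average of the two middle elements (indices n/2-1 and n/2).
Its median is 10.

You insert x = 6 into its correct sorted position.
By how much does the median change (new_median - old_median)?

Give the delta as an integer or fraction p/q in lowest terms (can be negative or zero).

Answer: -4

Derivation:
Old median = 10
After inserting x = 6: new sorted = [-14, -6, -1, 2, 6, 18, 27, 28, 30]
New median = 6
Delta = 6 - 10 = -4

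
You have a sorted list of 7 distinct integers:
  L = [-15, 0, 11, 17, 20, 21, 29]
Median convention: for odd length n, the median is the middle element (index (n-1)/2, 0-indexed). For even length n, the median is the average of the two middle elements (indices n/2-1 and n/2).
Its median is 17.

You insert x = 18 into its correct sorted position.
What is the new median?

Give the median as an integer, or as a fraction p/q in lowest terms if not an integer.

Old list (sorted, length 7): [-15, 0, 11, 17, 20, 21, 29]
Old median = 17
Insert x = 18
Old length odd (7). Middle was index 3 = 17.
New length even (8). New median = avg of two middle elements.
x = 18: 4 elements are < x, 3 elements are > x.
New sorted list: [-15, 0, 11, 17, 18, 20, 21, 29]
New median = 35/2

Answer: 35/2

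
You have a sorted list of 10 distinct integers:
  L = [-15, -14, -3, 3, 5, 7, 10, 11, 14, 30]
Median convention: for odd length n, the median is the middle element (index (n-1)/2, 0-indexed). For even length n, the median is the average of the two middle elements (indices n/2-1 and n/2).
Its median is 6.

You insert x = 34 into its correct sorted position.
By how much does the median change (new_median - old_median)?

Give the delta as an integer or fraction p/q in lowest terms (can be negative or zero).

Old median = 6
After inserting x = 34: new sorted = [-15, -14, -3, 3, 5, 7, 10, 11, 14, 30, 34]
New median = 7
Delta = 7 - 6 = 1

Answer: 1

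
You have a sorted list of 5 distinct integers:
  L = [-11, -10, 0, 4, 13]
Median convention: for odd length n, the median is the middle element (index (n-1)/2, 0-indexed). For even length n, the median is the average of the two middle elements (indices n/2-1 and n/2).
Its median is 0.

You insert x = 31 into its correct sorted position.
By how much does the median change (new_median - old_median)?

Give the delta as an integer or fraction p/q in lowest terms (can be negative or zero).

Answer: 2

Derivation:
Old median = 0
After inserting x = 31: new sorted = [-11, -10, 0, 4, 13, 31]
New median = 2
Delta = 2 - 0 = 2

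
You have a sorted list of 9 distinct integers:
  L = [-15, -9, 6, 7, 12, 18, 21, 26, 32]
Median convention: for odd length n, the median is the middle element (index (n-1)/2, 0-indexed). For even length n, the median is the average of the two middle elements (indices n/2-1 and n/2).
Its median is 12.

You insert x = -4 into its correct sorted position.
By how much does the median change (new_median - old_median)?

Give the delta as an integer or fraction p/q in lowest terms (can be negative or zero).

Old median = 12
After inserting x = -4: new sorted = [-15, -9, -4, 6, 7, 12, 18, 21, 26, 32]
New median = 19/2
Delta = 19/2 - 12 = -5/2

Answer: -5/2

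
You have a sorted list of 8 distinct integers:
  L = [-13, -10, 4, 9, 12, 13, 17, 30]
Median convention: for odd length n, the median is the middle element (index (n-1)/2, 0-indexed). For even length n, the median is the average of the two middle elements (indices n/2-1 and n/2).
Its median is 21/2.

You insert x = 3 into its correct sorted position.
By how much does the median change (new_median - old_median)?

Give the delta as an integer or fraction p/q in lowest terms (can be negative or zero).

Answer: -3/2

Derivation:
Old median = 21/2
After inserting x = 3: new sorted = [-13, -10, 3, 4, 9, 12, 13, 17, 30]
New median = 9
Delta = 9 - 21/2 = -3/2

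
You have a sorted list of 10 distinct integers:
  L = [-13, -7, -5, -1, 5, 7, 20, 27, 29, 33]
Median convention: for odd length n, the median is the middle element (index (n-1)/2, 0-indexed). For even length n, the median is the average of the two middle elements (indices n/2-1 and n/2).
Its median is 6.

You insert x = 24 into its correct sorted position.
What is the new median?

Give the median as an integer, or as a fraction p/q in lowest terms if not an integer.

Answer: 7

Derivation:
Old list (sorted, length 10): [-13, -7, -5, -1, 5, 7, 20, 27, 29, 33]
Old median = 6
Insert x = 24
Old length even (10). Middle pair: indices 4,5 = 5,7.
New length odd (11). New median = single middle element.
x = 24: 7 elements are < x, 3 elements are > x.
New sorted list: [-13, -7, -5, -1, 5, 7, 20, 24, 27, 29, 33]
New median = 7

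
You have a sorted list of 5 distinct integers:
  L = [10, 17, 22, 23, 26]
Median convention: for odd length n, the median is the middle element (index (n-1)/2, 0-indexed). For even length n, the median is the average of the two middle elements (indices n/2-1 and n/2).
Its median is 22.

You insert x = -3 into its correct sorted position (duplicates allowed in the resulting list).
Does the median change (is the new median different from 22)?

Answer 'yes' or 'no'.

Old median = 22
Insert x = -3
New median = 39/2
Changed? yes

Answer: yes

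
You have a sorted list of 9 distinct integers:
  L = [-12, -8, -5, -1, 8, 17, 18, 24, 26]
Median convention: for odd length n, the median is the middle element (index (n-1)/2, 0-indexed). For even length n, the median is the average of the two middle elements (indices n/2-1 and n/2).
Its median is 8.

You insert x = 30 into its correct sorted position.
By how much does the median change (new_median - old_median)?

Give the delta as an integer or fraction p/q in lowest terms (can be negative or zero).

Old median = 8
After inserting x = 30: new sorted = [-12, -8, -5, -1, 8, 17, 18, 24, 26, 30]
New median = 25/2
Delta = 25/2 - 8 = 9/2

Answer: 9/2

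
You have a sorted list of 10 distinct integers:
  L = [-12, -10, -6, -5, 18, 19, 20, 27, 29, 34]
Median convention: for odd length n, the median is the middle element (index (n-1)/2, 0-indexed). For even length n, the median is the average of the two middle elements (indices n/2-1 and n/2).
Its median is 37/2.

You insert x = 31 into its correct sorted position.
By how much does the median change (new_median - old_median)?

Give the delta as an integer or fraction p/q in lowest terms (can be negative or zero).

Answer: 1/2

Derivation:
Old median = 37/2
After inserting x = 31: new sorted = [-12, -10, -6, -5, 18, 19, 20, 27, 29, 31, 34]
New median = 19
Delta = 19 - 37/2 = 1/2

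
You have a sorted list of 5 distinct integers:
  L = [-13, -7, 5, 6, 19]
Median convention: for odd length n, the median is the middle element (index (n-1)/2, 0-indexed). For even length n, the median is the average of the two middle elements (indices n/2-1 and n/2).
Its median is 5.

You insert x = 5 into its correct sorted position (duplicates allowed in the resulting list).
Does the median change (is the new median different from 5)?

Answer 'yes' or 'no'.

Old median = 5
Insert x = 5
New median = 5
Changed? no

Answer: no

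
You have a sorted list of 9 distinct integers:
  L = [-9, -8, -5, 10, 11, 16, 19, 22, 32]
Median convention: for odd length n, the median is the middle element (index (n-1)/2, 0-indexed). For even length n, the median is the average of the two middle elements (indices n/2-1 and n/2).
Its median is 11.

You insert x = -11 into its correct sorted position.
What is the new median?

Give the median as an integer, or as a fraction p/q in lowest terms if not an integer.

Answer: 21/2

Derivation:
Old list (sorted, length 9): [-9, -8, -5, 10, 11, 16, 19, 22, 32]
Old median = 11
Insert x = -11
Old length odd (9). Middle was index 4 = 11.
New length even (10). New median = avg of two middle elements.
x = -11: 0 elements are < x, 9 elements are > x.
New sorted list: [-11, -9, -8, -5, 10, 11, 16, 19, 22, 32]
New median = 21/2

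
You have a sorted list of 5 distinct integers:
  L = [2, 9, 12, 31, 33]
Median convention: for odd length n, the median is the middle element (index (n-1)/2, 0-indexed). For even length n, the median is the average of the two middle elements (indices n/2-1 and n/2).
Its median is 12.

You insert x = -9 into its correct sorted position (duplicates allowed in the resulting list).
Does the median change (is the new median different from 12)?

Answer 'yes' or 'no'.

Old median = 12
Insert x = -9
New median = 21/2
Changed? yes

Answer: yes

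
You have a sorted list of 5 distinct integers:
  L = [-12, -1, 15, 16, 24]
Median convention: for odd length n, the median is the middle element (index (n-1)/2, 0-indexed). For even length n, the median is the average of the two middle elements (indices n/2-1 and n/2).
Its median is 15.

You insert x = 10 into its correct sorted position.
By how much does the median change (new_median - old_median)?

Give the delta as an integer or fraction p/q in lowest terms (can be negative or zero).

Old median = 15
After inserting x = 10: new sorted = [-12, -1, 10, 15, 16, 24]
New median = 25/2
Delta = 25/2 - 15 = -5/2

Answer: -5/2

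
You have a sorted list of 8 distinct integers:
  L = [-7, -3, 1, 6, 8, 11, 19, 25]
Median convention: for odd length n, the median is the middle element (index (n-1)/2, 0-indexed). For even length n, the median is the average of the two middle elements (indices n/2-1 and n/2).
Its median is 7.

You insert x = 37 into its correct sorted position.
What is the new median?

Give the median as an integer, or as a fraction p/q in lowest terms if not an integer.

Answer: 8

Derivation:
Old list (sorted, length 8): [-7, -3, 1, 6, 8, 11, 19, 25]
Old median = 7
Insert x = 37
Old length even (8). Middle pair: indices 3,4 = 6,8.
New length odd (9). New median = single middle element.
x = 37: 8 elements are < x, 0 elements are > x.
New sorted list: [-7, -3, 1, 6, 8, 11, 19, 25, 37]
New median = 8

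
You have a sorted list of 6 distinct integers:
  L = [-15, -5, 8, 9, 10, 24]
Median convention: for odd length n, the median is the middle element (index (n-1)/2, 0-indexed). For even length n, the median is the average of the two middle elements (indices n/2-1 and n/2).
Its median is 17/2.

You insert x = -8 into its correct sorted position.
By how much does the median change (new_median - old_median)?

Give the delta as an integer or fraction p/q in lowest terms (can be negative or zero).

Old median = 17/2
After inserting x = -8: new sorted = [-15, -8, -5, 8, 9, 10, 24]
New median = 8
Delta = 8 - 17/2 = -1/2

Answer: -1/2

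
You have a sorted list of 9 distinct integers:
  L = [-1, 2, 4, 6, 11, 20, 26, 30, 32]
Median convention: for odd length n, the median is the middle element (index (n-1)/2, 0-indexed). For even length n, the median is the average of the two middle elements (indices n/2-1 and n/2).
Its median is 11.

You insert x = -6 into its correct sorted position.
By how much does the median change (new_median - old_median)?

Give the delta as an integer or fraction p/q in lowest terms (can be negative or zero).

Answer: -5/2

Derivation:
Old median = 11
After inserting x = -6: new sorted = [-6, -1, 2, 4, 6, 11, 20, 26, 30, 32]
New median = 17/2
Delta = 17/2 - 11 = -5/2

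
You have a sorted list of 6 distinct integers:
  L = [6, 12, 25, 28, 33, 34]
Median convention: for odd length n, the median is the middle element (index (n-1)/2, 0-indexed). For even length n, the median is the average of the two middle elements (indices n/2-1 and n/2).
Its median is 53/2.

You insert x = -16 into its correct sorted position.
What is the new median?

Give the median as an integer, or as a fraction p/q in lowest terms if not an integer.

Answer: 25

Derivation:
Old list (sorted, length 6): [6, 12, 25, 28, 33, 34]
Old median = 53/2
Insert x = -16
Old length even (6). Middle pair: indices 2,3 = 25,28.
New length odd (7). New median = single middle element.
x = -16: 0 elements are < x, 6 elements are > x.
New sorted list: [-16, 6, 12, 25, 28, 33, 34]
New median = 25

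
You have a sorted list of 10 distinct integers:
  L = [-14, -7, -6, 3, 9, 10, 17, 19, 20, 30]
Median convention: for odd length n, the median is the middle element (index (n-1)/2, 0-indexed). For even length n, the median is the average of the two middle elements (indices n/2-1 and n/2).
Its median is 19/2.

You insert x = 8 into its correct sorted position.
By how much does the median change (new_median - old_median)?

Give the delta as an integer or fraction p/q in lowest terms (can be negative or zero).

Answer: -1/2

Derivation:
Old median = 19/2
After inserting x = 8: new sorted = [-14, -7, -6, 3, 8, 9, 10, 17, 19, 20, 30]
New median = 9
Delta = 9 - 19/2 = -1/2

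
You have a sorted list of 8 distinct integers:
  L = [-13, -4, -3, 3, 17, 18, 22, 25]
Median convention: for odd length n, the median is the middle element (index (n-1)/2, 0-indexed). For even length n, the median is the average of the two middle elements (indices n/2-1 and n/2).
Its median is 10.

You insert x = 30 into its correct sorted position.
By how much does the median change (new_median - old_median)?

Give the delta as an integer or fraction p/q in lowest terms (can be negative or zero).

Old median = 10
After inserting x = 30: new sorted = [-13, -4, -3, 3, 17, 18, 22, 25, 30]
New median = 17
Delta = 17 - 10 = 7

Answer: 7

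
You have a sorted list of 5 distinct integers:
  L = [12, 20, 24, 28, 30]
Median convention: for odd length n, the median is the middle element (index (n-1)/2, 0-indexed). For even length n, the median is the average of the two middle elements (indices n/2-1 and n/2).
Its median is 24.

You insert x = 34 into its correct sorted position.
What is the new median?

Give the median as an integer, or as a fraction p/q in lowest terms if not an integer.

Answer: 26

Derivation:
Old list (sorted, length 5): [12, 20, 24, 28, 30]
Old median = 24
Insert x = 34
Old length odd (5). Middle was index 2 = 24.
New length even (6). New median = avg of two middle elements.
x = 34: 5 elements are < x, 0 elements are > x.
New sorted list: [12, 20, 24, 28, 30, 34]
New median = 26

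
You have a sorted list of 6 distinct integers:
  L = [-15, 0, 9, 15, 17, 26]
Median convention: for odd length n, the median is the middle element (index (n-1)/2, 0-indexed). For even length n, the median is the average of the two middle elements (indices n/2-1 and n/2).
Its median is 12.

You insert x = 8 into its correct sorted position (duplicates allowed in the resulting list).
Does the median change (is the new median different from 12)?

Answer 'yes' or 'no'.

Old median = 12
Insert x = 8
New median = 9
Changed? yes

Answer: yes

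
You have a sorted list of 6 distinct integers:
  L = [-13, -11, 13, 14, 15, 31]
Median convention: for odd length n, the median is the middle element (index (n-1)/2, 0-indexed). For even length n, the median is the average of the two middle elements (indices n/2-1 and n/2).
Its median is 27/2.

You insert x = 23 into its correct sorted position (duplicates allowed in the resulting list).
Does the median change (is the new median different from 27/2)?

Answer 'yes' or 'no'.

Old median = 27/2
Insert x = 23
New median = 14
Changed? yes

Answer: yes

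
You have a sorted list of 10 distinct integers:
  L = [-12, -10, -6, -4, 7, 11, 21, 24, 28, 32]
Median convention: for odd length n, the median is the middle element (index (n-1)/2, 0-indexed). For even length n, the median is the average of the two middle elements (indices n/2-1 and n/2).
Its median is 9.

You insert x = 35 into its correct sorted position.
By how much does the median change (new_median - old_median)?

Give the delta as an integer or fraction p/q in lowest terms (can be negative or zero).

Answer: 2

Derivation:
Old median = 9
After inserting x = 35: new sorted = [-12, -10, -6, -4, 7, 11, 21, 24, 28, 32, 35]
New median = 11
Delta = 11 - 9 = 2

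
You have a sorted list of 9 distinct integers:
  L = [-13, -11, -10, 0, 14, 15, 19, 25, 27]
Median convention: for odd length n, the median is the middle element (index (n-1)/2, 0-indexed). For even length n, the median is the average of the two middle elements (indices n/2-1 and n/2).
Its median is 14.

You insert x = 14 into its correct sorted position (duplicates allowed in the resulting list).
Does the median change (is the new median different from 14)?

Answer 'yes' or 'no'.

Old median = 14
Insert x = 14
New median = 14
Changed? no

Answer: no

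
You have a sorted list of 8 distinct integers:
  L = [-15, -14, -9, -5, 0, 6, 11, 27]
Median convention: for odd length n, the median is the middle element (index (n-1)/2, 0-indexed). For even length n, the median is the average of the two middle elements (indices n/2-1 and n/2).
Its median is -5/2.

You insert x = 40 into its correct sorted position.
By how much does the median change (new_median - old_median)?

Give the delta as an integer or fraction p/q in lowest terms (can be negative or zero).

Answer: 5/2

Derivation:
Old median = -5/2
After inserting x = 40: new sorted = [-15, -14, -9, -5, 0, 6, 11, 27, 40]
New median = 0
Delta = 0 - -5/2 = 5/2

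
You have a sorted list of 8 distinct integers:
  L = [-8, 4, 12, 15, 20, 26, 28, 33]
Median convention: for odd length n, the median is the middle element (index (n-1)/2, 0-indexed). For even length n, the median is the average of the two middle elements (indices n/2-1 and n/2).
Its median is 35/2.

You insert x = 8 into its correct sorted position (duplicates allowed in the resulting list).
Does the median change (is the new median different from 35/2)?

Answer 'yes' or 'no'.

Old median = 35/2
Insert x = 8
New median = 15
Changed? yes

Answer: yes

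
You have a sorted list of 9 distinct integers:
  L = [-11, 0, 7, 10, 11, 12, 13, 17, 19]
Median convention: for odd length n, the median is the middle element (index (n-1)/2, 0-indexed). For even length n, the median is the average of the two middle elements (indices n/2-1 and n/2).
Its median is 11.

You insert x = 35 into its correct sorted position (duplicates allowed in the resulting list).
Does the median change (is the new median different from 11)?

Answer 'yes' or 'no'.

Old median = 11
Insert x = 35
New median = 23/2
Changed? yes

Answer: yes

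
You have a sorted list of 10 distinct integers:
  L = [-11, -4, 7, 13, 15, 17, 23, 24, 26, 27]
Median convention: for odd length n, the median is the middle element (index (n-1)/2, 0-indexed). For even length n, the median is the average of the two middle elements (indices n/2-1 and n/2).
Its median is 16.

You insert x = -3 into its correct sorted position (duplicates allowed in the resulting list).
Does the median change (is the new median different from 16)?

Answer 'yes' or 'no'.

Answer: yes

Derivation:
Old median = 16
Insert x = -3
New median = 15
Changed? yes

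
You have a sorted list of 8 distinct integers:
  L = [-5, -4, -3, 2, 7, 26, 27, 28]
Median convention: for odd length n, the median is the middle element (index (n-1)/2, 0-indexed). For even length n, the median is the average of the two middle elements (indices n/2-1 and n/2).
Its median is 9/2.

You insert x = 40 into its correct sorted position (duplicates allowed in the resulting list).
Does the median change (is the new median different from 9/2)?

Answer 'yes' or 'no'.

Old median = 9/2
Insert x = 40
New median = 7
Changed? yes

Answer: yes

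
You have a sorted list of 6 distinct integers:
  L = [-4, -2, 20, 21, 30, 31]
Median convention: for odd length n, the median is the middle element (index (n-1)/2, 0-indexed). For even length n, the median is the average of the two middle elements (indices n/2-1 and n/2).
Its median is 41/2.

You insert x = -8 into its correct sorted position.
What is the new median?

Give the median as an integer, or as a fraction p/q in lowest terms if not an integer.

Answer: 20

Derivation:
Old list (sorted, length 6): [-4, -2, 20, 21, 30, 31]
Old median = 41/2
Insert x = -8
Old length even (6). Middle pair: indices 2,3 = 20,21.
New length odd (7). New median = single middle element.
x = -8: 0 elements are < x, 6 elements are > x.
New sorted list: [-8, -4, -2, 20, 21, 30, 31]
New median = 20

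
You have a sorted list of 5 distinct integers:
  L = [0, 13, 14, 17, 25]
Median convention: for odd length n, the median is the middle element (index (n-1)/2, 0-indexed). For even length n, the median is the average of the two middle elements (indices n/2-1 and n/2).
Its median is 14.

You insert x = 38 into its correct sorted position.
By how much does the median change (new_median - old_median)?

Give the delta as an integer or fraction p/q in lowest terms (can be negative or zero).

Old median = 14
After inserting x = 38: new sorted = [0, 13, 14, 17, 25, 38]
New median = 31/2
Delta = 31/2 - 14 = 3/2

Answer: 3/2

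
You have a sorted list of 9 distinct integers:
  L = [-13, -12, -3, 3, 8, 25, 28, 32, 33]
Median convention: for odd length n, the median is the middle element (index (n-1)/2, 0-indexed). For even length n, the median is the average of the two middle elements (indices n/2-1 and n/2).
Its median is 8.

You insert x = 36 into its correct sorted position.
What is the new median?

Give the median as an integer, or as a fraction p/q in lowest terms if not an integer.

Answer: 33/2

Derivation:
Old list (sorted, length 9): [-13, -12, -3, 3, 8, 25, 28, 32, 33]
Old median = 8
Insert x = 36
Old length odd (9). Middle was index 4 = 8.
New length even (10). New median = avg of two middle elements.
x = 36: 9 elements are < x, 0 elements are > x.
New sorted list: [-13, -12, -3, 3, 8, 25, 28, 32, 33, 36]
New median = 33/2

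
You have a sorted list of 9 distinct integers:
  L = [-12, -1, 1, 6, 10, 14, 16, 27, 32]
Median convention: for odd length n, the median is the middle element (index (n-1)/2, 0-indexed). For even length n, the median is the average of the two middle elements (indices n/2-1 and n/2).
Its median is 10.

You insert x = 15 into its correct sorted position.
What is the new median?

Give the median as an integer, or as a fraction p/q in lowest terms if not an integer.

Old list (sorted, length 9): [-12, -1, 1, 6, 10, 14, 16, 27, 32]
Old median = 10
Insert x = 15
Old length odd (9). Middle was index 4 = 10.
New length even (10). New median = avg of two middle elements.
x = 15: 6 elements are < x, 3 elements are > x.
New sorted list: [-12, -1, 1, 6, 10, 14, 15, 16, 27, 32]
New median = 12

Answer: 12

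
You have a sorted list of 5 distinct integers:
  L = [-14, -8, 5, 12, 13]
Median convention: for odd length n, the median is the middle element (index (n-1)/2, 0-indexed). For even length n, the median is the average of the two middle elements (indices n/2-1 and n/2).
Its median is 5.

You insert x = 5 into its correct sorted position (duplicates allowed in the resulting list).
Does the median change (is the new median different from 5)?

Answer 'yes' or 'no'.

Answer: no

Derivation:
Old median = 5
Insert x = 5
New median = 5
Changed? no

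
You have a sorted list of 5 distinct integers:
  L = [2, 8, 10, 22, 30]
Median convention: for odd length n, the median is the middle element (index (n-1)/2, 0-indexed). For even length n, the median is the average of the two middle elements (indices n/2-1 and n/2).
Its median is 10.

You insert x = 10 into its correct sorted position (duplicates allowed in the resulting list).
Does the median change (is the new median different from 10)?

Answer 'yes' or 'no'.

Old median = 10
Insert x = 10
New median = 10
Changed? no

Answer: no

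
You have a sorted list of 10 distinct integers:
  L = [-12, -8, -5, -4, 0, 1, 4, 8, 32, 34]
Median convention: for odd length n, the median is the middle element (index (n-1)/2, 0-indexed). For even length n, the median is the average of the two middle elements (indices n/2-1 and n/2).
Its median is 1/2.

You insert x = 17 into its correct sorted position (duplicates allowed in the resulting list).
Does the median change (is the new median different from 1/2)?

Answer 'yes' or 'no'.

Answer: yes

Derivation:
Old median = 1/2
Insert x = 17
New median = 1
Changed? yes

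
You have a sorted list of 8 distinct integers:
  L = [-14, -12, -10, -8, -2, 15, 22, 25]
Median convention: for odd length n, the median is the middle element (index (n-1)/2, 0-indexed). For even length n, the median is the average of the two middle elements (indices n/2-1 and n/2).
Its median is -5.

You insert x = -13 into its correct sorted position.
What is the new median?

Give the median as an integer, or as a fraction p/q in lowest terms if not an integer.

Answer: -8

Derivation:
Old list (sorted, length 8): [-14, -12, -10, -8, -2, 15, 22, 25]
Old median = -5
Insert x = -13
Old length even (8). Middle pair: indices 3,4 = -8,-2.
New length odd (9). New median = single middle element.
x = -13: 1 elements are < x, 7 elements are > x.
New sorted list: [-14, -13, -12, -10, -8, -2, 15, 22, 25]
New median = -8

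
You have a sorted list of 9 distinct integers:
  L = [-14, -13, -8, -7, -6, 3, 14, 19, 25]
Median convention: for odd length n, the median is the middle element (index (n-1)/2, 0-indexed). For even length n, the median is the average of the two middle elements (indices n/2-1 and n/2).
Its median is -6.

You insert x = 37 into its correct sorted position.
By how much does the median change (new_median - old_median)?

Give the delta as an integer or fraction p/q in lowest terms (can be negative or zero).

Answer: 9/2

Derivation:
Old median = -6
After inserting x = 37: new sorted = [-14, -13, -8, -7, -6, 3, 14, 19, 25, 37]
New median = -3/2
Delta = -3/2 - -6 = 9/2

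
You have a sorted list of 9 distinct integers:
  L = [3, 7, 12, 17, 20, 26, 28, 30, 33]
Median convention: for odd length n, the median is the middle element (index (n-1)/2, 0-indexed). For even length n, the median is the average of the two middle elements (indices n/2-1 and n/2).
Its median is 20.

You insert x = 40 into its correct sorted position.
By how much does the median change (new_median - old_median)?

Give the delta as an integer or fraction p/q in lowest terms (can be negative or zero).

Answer: 3

Derivation:
Old median = 20
After inserting x = 40: new sorted = [3, 7, 12, 17, 20, 26, 28, 30, 33, 40]
New median = 23
Delta = 23 - 20 = 3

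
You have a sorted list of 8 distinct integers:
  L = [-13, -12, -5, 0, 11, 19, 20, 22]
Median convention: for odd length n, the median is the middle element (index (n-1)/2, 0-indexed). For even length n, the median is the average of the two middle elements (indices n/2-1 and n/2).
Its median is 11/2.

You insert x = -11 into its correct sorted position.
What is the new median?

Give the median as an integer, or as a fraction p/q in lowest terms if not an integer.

Answer: 0

Derivation:
Old list (sorted, length 8): [-13, -12, -5, 0, 11, 19, 20, 22]
Old median = 11/2
Insert x = -11
Old length even (8). Middle pair: indices 3,4 = 0,11.
New length odd (9). New median = single middle element.
x = -11: 2 elements are < x, 6 elements are > x.
New sorted list: [-13, -12, -11, -5, 0, 11, 19, 20, 22]
New median = 0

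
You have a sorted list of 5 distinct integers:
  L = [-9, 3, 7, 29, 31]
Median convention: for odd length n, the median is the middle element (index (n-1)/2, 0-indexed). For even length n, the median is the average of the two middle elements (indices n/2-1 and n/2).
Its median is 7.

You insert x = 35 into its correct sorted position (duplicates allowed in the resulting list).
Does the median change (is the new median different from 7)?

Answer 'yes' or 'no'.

Old median = 7
Insert x = 35
New median = 18
Changed? yes

Answer: yes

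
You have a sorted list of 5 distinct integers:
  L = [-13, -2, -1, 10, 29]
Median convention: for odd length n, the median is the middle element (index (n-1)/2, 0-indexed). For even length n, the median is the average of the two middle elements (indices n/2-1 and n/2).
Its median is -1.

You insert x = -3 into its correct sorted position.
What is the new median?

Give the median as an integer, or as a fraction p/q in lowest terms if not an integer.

Answer: -3/2

Derivation:
Old list (sorted, length 5): [-13, -2, -1, 10, 29]
Old median = -1
Insert x = -3
Old length odd (5). Middle was index 2 = -1.
New length even (6). New median = avg of two middle elements.
x = -3: 1 elements are < x, 4 elements are > x.
New sorted list: [-13, -3, -2, -1, 10, 29]
New median = -3/2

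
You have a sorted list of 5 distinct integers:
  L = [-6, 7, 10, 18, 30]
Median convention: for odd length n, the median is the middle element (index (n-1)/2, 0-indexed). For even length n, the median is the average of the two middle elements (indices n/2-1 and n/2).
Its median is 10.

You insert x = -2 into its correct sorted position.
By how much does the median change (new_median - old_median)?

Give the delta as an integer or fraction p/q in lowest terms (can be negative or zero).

Old median = 10
After inserting x = -2: new sorted = [-6, -2, 7, 10, 18, 30]
New median = 17/2
Delta = 17/2 - 10 = -3/2

Answer: -3/2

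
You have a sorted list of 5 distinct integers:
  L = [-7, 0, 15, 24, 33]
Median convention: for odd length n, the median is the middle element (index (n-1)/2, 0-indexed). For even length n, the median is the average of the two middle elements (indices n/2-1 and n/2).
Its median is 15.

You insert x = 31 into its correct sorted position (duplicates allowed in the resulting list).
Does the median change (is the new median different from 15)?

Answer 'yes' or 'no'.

Answer: yes

Derivation:
Old median = 15
Insert x = 31
New median = 39/2
Changed? yes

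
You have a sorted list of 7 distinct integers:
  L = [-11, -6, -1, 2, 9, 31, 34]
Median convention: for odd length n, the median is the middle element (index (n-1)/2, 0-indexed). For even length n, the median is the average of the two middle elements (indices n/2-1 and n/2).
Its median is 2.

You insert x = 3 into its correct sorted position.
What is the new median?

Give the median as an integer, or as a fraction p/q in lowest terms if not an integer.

Old list (sorted, length 7): [-11, -6, -1, 2, 9, 31, 34]
Old median = 2
Insert x = 3
Old length odd (7). Middle was index 3 = 2.
New length even (8). New median = avg of two middle elements.
x = 3: 4 elements are < x, 3 elements are > x.
New sorted list: [-11, -6, -1, 2, 3, 9, 31, 34]
New median = 5/2

Answer: 5/2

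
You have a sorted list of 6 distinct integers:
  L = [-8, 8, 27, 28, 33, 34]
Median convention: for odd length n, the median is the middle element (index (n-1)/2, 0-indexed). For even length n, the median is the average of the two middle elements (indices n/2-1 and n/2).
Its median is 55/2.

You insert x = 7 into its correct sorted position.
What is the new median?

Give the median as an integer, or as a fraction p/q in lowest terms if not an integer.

Answer: 27

Derivation:
Old list (sorted, length 6): [-8, 8, 27, 28, 33, 34]
Old median = 55/2
Insert x = 7
Old length even (6). Middle pair: indices 2,3 = 27,28.
New length odd (7). New median = single middle element.
x = 7: 1 elements are < x, 5 elements are > x.
New sorted list: [-8, 7, 8, 27, 28, 33, 34]
New median = 27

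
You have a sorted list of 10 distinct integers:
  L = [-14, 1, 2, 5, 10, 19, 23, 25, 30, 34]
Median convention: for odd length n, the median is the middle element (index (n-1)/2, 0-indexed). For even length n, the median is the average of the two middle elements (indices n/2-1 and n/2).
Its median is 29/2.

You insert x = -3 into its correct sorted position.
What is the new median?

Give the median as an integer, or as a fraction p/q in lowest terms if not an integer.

Answer: 10

Derivation:
Old list (sorted, length 10): [-14, 1, 2, 5, 10, 19, 23, 25, 30, 34]
Old median = 29/2
Insert x = -3
Old length even (10). Middle pair: indices 4,5 = 10,19.
New length odd (11). New median = single middle element.
x = -3: 1 elements are < x, 9 elements are > x.
New sorted list: [-14, -3, 1, 2, 5, 10, 19, 23, 25, 30, 34]
New median = 10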